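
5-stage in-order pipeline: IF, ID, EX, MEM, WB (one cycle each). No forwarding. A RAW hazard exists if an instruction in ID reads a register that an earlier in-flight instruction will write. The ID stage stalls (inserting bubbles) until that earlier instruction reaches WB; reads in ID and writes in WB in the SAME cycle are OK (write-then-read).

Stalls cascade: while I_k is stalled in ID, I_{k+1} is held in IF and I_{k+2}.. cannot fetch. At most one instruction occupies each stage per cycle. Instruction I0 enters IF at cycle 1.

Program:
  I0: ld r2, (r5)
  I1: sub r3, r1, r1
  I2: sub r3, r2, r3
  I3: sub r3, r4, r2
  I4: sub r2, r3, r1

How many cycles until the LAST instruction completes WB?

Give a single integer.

Answer: 13

Derivation:
I0 ld r2 <- r5: IF@1 ID@2 stall=0 (-) EX@3 MEM@4 WB@5
I1 sub r3 <- r1,r1: IF@2 ID@3 stall=0 (-) EX@4 MEM@5 WB@6
I2 sub r3 <- r2,r3: IF@3 ID@4 stall=2 (RAW on I1.r3 (WB@6)) EX@7 MEM@8 WB@9
I3 sub r3 <- r4,r2: IF@4 ID@7 stall=0 (-) EX@8 MEM@9 WB@10
I4 sub r2 <- r3,r1: IF@7 ID@8 stall=2 (RAW on I3.r3 (WB@10)) EX@11 MEM@12 WB@13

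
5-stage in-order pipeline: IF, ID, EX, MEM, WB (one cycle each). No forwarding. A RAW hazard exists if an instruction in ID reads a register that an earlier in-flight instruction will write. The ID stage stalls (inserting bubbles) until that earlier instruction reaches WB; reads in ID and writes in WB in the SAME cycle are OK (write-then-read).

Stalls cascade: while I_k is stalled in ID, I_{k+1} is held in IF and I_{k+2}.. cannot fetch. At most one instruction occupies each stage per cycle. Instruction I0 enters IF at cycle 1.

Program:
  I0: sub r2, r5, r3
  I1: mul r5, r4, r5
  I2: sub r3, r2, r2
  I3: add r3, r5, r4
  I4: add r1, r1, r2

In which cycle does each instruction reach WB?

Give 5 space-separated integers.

Answer: 5 6 8 9 10

Derivation:
I0 sub r2 <- r5,r3: IF@1 ID@2 stall=0 (-) EX@3 MEM@4 WB@5
I1 mul r5 <- r4,r5: IF@2 ID@3 stall=0 (-) EX@4 MEM@5 WB@6
I2 sub r3 <- r2,r2: IF@3 ID@4 stall=1 (RAW on I0.r2 (WB@5)) EX@6 MEM@7 WB@8
I3 add r3 <- r5,r4: IF@4 ID@6 stall=0 (-) EX@7 MEM@8 WB@9
I4 add r1 <- r1,r2: IF@6 ID@7 stall=0 (-) EX@8 MEM@9 WB@10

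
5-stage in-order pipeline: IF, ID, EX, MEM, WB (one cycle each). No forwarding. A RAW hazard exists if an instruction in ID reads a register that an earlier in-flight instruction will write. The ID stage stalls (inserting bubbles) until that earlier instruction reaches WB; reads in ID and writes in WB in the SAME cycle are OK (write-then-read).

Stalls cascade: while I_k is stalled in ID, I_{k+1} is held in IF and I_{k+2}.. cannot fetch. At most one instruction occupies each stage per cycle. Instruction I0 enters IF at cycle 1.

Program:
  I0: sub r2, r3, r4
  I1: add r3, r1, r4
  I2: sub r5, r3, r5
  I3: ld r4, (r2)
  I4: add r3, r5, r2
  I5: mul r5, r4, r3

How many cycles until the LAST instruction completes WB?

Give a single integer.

Answer: 15

Derivation:
I0 sub r2 <- r3,r4: IF@1 ID@2 stall=0 (-) EX@3 MEM@4 WB@5
I1 add r3 <- r1,r4: IF@2 ID@3 stall=0 (-) EX@4 MEM@5 WB@6
I2 sub r5 <- r3,r5: IF@3 ID@4 stall=2 (RAW on I1.r3 (WB@6)) EX@7 MEM@8 WB@9
I3 ld r4 <- r2: IF@4 ID@7 stall=0 (-) EX@8 MEM@9 WB@10
I4 add r3 <- r5,r2: IF@7 ID@8 stall=1 (RAW on I2.r5 (WB@9)) EX@10 MEM@11 WB@12
I5 mul r5 <- r4,r3: IF@8 ID@10 stall=2 (RAW on I4.r3 (WB@12)) EX@13 MEM@14 WB@15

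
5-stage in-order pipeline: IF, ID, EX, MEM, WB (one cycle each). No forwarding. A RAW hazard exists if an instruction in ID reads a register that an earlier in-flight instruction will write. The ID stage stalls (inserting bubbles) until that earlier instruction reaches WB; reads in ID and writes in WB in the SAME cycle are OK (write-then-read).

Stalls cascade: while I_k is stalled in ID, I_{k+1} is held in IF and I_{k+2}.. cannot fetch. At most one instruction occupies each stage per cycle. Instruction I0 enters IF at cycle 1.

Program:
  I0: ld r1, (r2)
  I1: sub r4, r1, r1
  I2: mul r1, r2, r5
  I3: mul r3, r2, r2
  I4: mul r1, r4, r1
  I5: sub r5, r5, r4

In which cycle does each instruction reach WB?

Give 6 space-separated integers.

I0 ld r1 <- r2: IF@1 ID@2 stall=0 (-) EX@3 MEM@4 WB@5
I1 sub r4 <- r1,r1: IF@2 ID@3 stall=2 (RAW on I0.r1 (WB@5)) EX@6 MEM@7 WB@8
I2 mul r1 <- r2,r5: IF@3 ID@6 stall=0 (-) EX@7 MEM@8 WB@9
I3 mul r3 <- r2,r2: IF@6 ID@7 stall=0 (-) EX@8 MEM@9 WB@10
I4 mul r1 <- r4,r1: IF@7 ID@8 stall=1 (RAW on I2.r1 (WB@9)) EX@10 MEM@11 WB@12
I5 sub r5 <- r5,r4: IF@8 ID@10 stall=0 (-) EX@11 MEM@12 WB@13

Answer: 5 8 9 10 12 13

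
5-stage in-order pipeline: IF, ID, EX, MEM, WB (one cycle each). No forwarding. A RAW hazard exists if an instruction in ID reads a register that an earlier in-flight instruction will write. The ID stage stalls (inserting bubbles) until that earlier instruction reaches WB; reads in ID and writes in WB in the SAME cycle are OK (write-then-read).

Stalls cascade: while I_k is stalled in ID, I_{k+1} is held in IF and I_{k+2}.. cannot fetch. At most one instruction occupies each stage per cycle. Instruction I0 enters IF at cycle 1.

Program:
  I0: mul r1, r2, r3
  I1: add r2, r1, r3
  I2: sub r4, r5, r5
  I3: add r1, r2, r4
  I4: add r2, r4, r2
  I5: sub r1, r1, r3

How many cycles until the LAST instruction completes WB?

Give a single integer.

I0 mul r1 <- r2,r3: IF@1 ID@2 stall=0 (-) EX@3 MEM@4 WB@5
I1 add r2 <- r1,r3: IF@2 ID@3 stall=2 (RAW on I0.r1 (WB@5)) EX@6 MEM@7 WB@8
I2 sub r4 <- r5,r5: IF@3 ID@6 stall=0 (-) EX@7 MEM@8 WB@9
I3 add r1 <- r2,r4: IF@6 ID@7 stall=2 (RAW on I2.r4 (WB@9)) EX@10 MEM@11 WB@12
I4 add r2 <- r4,r2: IF@7 ID@10 stall=0 (-) EX@11 MEM@12 WB@13
I5 sub r1 <- r1,r3: IF@10 ID@11 stall=1 (RAW on I3.r1 (WB@12)) EX@13 MEM@14 WB@15

Answer: 15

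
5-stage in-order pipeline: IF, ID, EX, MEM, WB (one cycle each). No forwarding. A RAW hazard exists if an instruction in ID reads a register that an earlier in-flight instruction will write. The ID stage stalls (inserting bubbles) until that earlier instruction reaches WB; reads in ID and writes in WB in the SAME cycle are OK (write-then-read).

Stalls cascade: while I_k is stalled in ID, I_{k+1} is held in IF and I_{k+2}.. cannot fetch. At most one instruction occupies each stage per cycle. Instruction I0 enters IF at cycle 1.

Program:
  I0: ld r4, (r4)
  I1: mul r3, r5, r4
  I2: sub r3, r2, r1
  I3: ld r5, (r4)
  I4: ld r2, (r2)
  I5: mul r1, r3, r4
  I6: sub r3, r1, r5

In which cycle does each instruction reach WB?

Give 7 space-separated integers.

Answer: 5 8 9 10 11 12 15

Derivation:
I0 ld r4 <- r4: IF@1 ID@2 stall=0 (-) EX@3 MEM@4 WB@5
I1 mul r3 <- r5,r4: IF@2 ID@3 stall=2 (RAW on I0.r4 (WB@5)) EX@6 MEM@7 WB@8
I2 sub r3 <- r2,r1: IF@3 ID@6 stall=0 (-) EX@7 MEM@8 WB@9
I3 ld r5 <- r4: IF@6 ID@7 stall=0 (-) EX@8 MEM@9 WB@10
I4 ld r2 <- r2: IF@7 ID@8 stall=0 (-) EX@9 MEM@10 WB@11
I5 mul r1 <- r3,r4: IF@8 ID@9 stall=0 (-) EX@10 MEM@11 WB@12
I6 sub r3 <- r1,r5: IF@9 ID@10 stall=2 (RAW on I5.r1 (WB@12)) EX@13 MEM@14 WB@15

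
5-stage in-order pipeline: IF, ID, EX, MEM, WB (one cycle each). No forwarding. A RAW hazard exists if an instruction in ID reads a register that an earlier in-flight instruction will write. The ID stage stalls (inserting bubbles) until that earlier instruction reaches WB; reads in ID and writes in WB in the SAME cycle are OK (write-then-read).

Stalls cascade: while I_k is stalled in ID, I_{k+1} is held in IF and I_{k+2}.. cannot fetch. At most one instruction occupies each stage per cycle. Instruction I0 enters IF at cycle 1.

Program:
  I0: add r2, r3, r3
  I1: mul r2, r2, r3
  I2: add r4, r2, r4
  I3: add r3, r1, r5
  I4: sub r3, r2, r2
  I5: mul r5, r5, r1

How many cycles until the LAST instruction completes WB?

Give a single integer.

I0 add r2 <- r3,r3: IF@1 ID@2 stall=0 (-) EX@3 MEM@4 WB@5
I1 mul r2 <- r2,r3: IF@2 ID@3 stall=2 (RAW on I0.r2 (WB@5)) EX@6 MEM@7 WB@8
I2 add r4 <- r2,r4: IF@3 ID@6 stall=2 (RAW on I1.r2 (WB@8)) EX@9 MEM@10 WB@11
I3 add r3 <- r1,r5: IF@6 ID@9 stall=0 (-) EX@10 MEM@11 WB@12
I4 sub r3 <- r2,r2: IF@9 ID@10 stall=0 (-) EX@11 MEM@12 WB@13
I5 mul r5 <- r5,r1: IF@10 ID@11 stall=0 (-) EX@12 MEM@13 WB@14

Answer: 14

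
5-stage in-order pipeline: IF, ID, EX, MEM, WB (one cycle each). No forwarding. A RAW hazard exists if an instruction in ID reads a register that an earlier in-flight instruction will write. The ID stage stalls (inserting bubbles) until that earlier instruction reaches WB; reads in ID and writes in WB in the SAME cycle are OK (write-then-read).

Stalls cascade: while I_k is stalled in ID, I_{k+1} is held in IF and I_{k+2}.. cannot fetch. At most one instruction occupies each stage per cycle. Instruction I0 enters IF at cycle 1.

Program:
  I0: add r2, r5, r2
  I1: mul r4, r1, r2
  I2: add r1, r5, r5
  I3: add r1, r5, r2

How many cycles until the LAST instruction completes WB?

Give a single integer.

Answer: 10

Derivation:
I0 add r2 <- r5,r2: IF@1 ID@2 stall=0 (-) EX@3 MEM@4 WB@5
I1 mul r4 <- r1,r2: IF@2 ID@3 stall=2 (RAW on I0.r2 (WB@5)) EX@6 MEM@7 WB@8
I2 add r1 <- r5,r5: IF@3 ID@6 stall=0 (-) EX@7 MEM@8 WB@9
I3 add r1 <- r5,r2: IF@6 ID@7 stall=0 (-) EX@8 MEM@9 WB@10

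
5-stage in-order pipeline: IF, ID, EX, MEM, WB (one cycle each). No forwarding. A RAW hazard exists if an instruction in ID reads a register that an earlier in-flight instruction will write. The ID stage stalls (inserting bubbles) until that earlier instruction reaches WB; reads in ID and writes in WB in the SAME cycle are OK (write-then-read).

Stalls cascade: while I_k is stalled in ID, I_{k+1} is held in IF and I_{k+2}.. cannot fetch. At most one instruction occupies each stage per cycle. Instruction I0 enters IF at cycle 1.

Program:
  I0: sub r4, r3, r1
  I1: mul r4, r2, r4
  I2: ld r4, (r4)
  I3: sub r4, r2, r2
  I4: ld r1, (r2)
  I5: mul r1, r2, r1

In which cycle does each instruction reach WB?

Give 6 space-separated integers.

I0 sub r4 <- r3,r1: IF@1 ID@2 stall=0 (-) EX@3 MEM@4 WB@5
I1 mul r4 <- r2,r4: IF@2 ID@3 stall=2 (RAW on I0.r4 (WB@5)) EX@6 MEM@7 WB@8
I2 ld r4 <- r4: IF@3 ID@6 stall=2 (RAW on I1.r4 (WB@8)) EX@9 MEM@10 WB@11
I3 sub r4 <- r2,r2: IF@6 ID@9 stall=0 (-) EX@10 MEM@11 WB@12
I4 ld r1 <- r2: IF@9 ID@10 stall=0 (-) EX@11 MEM@12 WB@13
I5 mul r1 <- r2,r1: IF@10 ID@11 stall=2 (RAW on I4.r1 (WB@13)) EX@14 MEM@15 WB@16

Answer: 5 8 11 12 13 16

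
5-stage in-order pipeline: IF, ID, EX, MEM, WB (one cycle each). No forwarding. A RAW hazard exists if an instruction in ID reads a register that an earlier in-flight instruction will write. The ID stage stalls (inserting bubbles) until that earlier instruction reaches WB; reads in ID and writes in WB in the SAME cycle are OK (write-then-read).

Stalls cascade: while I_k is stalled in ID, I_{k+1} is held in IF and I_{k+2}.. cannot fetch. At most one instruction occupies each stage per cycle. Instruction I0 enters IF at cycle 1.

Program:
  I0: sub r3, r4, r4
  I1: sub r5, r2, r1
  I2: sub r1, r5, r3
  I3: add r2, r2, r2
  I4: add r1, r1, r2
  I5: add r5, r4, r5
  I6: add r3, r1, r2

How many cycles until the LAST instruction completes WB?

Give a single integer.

Answer: 16

Derivation:
I0 sub r3 <- r4,r4: IF@1 ID@2 stall=0 (-) EX@3 MEM@4 WB@5
I1 sub r5 <- r2,r1: IF@2 ID@3 stall=0 (-) EX@4 MEM@5 WB@6
I2 sub r1 <- r5,r3: IF@3 ID@4 stall=2 (RAW on I1.r5 (WB@6)) EX@7 MEM@8 WB@9
I3 add r2 <- r2,r2: IF@4 ID@7 stall=0 (-) EX@8 MEM@9 WB@10
I4 add r1 <- r1,r2: IF@7 ID@8 stall=2 (RAW on I3.r2 (WB@10)) EX@11 MEM@12 WB@13
I5 add r5 <- r4,r5: IF@8 ID@11 stall=0 (-) EX@12 MEM@13 WB@14
I6 add r3 <- r1,r2: IF@11 ID@12 stall=1 (RAW on I4.r1 (WB@13)) EX@14 MEM@15 WB@16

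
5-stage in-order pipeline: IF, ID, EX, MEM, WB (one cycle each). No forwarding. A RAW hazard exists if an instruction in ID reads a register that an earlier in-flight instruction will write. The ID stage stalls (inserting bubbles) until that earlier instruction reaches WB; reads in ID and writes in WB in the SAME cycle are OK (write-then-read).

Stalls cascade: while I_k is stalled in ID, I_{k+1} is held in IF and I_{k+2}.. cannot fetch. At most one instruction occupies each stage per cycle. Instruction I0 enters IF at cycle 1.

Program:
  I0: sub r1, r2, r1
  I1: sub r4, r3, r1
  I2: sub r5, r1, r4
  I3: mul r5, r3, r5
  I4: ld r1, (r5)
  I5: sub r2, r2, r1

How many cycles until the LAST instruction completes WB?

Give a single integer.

I0 sub r1 <- r2,r1: IF@1 ID@2 stall=0 (-) EX@3 MEM@4 WB@5
I1 sub r4 <- r3,r1: IF@2 ID@3 stall=2 (RAW on I0.r1 (WB@5)) EX@6 MEM@7 WB@8
I2 sub r5 <- r1,r4: IF@3 ID@6 stall=2 (RAW on I1.r4 (WB@8)) EX@9 MEM@10 WB@11
I3 mul r5 <- r3,r5: IF@6 ID@9 stall=2 (RAW on I2.r5 (WB@11)) EX@12 MEM@13 WB@14
I4 ld r1 <- r5: IF@9 ID@12 stall=2 (RAW on I3.r5 (WB@14)) EX@15 MEM@16 WB@17
I5 sub r2 <- r2,r1: IF@12 ID@15 stall=2 (RAW on I4.r1 (WB@17)) EX@18 MEM@19 WB@20

Answer: 20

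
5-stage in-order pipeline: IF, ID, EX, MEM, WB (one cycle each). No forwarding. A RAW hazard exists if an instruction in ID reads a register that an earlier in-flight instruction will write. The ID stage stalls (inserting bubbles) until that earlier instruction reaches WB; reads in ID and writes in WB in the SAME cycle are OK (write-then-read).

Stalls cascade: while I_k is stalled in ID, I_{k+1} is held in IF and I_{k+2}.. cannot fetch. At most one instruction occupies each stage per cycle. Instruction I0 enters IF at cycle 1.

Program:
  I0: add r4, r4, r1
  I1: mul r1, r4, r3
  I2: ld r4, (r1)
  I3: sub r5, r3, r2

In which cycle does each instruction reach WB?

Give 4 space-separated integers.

Answer: 5 8 11 12

Derivation:
I0 add r4 <- r4,r1: IF@1 ID@2 stall=0 (-) EX@3 MEM@4 WB@5
I1 mul r1 <- r4,r3: IF@2 ID@3 stall=2 (RAW on I0.r4 (WB@5)) EX@6 MEM@7 WB@8
I2 ld r4 <- r1: IF@3 ID@6 stall=2 (RAW on I1.r1 (WB@8)) EX@9 MEM@10 WB@11
I3 sub r5 <- r3,r2: IF@6 ID@9 stall=0 (-) EX@10 MEM@11 WB@12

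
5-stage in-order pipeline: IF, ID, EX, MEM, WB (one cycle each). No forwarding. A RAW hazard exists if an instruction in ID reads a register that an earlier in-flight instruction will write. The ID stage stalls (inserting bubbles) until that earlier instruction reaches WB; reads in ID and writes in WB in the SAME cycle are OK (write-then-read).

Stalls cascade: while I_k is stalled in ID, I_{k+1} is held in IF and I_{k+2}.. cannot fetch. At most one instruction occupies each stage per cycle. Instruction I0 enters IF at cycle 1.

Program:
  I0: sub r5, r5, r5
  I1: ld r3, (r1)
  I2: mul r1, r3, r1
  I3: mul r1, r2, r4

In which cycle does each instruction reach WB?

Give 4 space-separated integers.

I0 sub r5 <- r5,r5: IF@1 ID@2 stall=0 (-) EX@3 MEM@4 WB@5
I1 ld r3 <- r1: IF@2 ID@3 stall=0 (-) EX@4 MEM@5 WB@6
I2 mul r1 <- r3,r1: IF@3 ID@4 stall=2 (RAW on I1.r3 (WB@6)) EX@7 MEM@8 WB@9
I3 mul r1 <- r2,r4: IF@4 ID@7 stall=0 (-) EX@8 MEM@9 WB@10

Answer: 5 6 9 10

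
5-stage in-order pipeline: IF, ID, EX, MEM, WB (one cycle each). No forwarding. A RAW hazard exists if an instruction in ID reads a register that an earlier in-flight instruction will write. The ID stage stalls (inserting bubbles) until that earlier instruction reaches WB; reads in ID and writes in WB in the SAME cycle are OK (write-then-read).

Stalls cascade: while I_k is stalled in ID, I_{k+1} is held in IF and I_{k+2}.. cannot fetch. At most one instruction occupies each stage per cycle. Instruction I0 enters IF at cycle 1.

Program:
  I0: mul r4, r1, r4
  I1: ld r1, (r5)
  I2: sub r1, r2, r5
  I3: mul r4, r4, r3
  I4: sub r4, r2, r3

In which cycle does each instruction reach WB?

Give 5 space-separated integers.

Answer: 5 6 7 8 9

Derivation:
I0 mul r4 <- r1,r4: IF@1 ID@2 stall=0 (-) EX@3 MEM@4 WB@5
I1 ld r1 <- r5: IF@2 ID@3 stall=0 (-) EX@4 MEM@5 WB@6
I2 sub r1 <- r2,r5: IF@3 ID@4 stall=0 (-) EX@5 MEM@6 WB@7
I3 mul r4 <- r4,r3: IF@4 ID@5 stall=0 (-) EX@6 MEM@7 WB@8
I4 sub r4 <- r2,r3: IF@5 ID@6 stall=0 (-) EX@7 MEM@8 WB@9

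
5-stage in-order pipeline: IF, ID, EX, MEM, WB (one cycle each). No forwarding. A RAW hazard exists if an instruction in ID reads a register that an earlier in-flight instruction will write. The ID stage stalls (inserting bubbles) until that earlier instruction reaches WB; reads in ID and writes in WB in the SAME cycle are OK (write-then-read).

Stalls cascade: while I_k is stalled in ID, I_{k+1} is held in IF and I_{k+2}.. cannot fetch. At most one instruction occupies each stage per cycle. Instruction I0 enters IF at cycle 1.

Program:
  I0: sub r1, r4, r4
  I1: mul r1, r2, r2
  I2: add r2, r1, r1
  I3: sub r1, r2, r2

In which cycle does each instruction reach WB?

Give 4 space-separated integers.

Answer: 5 6 9 12

Derivation:
I0 sub r1 <- r4,r4: IF@1 ID@2 stall=0 (-) EX@3 MEM@4 WB@5
I1 mul r1 <- r2,r2: IF@2 ID@3 stall=0 (-) EX@4 MEM@5 WB@6
I2 add r2 <- r1,r1: IF@3 ID@4 stall=2 (RAW on I1.r1 (WB@6)) EX@7 MEM@8 WB@9
I3 sub r1 <- r2,r2: IF@4 ID@7 stall=2 (RAW on I2.r2 (WB@9)) EX@10 MEM@11 WB@12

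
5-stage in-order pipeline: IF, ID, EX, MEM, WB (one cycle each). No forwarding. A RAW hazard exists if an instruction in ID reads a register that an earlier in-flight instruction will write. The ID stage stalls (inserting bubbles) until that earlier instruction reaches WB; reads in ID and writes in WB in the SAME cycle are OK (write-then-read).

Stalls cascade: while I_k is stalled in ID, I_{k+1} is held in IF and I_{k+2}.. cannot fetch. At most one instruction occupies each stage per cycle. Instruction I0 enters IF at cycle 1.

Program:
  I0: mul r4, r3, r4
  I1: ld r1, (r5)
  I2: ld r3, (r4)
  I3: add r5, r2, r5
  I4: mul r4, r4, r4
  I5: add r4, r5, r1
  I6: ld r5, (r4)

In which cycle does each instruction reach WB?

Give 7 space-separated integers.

I0 mul r4 <- r3,r4: IF@1 ID@2 stall=0 (-) EX@3 MEM@4 WB@5
I1 ld r1 <- r5: IF@2 ID@3 stall=0 (-) EX@4 MEM@5 WB@6
I2 ld r3 <- r4: IF@3 ID@4 stall=1 (RAW on I0.r4 (WB@5)) EX@6 MEM@7 WB@8
I3 add r5 <- r2,r5: IF@4 ID@6 stall=0 (-) EX@7 MEM@8 WB@9
I4 mul r4 <- r4,r4: IF@6 ID@7 stall=0 (-) EX@8 MEM@9 WB@10
I5 add r4 <- r5,r1: IF@7 ID@8 stall=1 (RAW on I3.r5 (WB@9)) EX@10 MEM@11 WB@12
I6 ld r5 <- r4: IF@8 ID@10 stall=2 (RAW on I5.r4 (WB@12)) EX@13 MEM@14 WB@15

Answer: 5 6 8 9 10 12 15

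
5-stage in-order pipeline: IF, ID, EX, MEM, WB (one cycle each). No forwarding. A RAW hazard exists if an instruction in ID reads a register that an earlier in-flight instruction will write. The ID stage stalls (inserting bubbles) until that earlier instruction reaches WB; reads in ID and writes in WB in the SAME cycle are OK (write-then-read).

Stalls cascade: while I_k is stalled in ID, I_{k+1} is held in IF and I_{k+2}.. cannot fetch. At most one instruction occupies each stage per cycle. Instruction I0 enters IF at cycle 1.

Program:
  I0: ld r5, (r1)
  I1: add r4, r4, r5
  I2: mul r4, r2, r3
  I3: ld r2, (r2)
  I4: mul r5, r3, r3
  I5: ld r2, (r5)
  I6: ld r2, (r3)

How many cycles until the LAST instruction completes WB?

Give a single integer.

I0 ld r5 <- r1: IF@1 ID@2 stall=0 (-) EX@3 MEM@4 WB@5
I1 add r4 <- r4,r5: IF@2 ID@3 stall=2 (RAW on I0.r5 (WB@5)) EX@6 MEM@7 WB@8
I2 mul r4 <- r2,r3: IF@3 ID@6 stall=0 (-) EX@7 MEM@8 WB@9
I3 ld r2 <- r2: IF@6 ID@7 stall=0 (-) EX@8 MEM@9 WB@10
I4 mul r5 <- r3,r3: IF@7 ID@8 stall=0 (-) EX@9 MEM@10 WB@11
I5 ld r2 <- r5: IF@8 ID@9 stall=2 (RAW on I4.r5 (WB@11)) EX@12 MEM@13 WB@14
I6 ld r2 <- r3: IF@9 ID@12 stall=0 (-) EX@13 MEM@14 WB@15

Answer: 15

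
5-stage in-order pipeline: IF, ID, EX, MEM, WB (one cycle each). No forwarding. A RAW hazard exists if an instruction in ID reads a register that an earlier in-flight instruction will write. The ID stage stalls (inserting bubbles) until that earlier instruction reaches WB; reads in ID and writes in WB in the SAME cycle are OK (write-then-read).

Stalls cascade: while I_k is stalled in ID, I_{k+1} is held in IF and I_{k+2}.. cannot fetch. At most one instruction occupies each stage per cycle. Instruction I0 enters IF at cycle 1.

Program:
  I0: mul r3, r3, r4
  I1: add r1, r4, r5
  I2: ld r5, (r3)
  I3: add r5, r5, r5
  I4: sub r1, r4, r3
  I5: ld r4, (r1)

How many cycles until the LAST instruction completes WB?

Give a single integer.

Answer: 15

Derivation:
I0 mul r3 <- r3,r4: IF@1 ID@2 stall=0 (-) EX@3 MEM@4 WB@5
I1 add r1 <- r4,r5: IF@2 ID@3 stall=0 (-) EX@4 MEM@5 WB@6
I2 ld r5 <- r3: IF@3 ID@4 stall=1 (RAW on I0.r3 (WB@5)) EX@6 MEM@7 WB@8
I3 add r5 <- r5,r5: IF@4 ID@6 stall=2 (RAW on I2.r5 (WB@8)) EX@9 MEM@10 WB@11
I4 sub r1 <- r4,r3: IF@6 ID@9 stall=0 (-) EX@10 MEM@11 WB@12
I5 ld r4 <- r1: IF@9 ID@10 stall=2 (RAW on I4.r1 (WB@12)) EX@13 MEM@14 WB@15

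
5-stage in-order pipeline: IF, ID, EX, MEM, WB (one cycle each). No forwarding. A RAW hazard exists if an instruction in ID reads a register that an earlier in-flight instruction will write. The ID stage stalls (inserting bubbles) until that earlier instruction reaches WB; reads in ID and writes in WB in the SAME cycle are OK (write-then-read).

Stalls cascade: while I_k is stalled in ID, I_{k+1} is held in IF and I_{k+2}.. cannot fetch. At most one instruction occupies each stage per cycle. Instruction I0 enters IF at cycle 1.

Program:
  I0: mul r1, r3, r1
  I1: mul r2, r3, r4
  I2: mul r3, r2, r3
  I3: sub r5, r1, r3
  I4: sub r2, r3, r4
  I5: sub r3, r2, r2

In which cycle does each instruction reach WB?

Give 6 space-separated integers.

I0 mul r1 <- r3,r1: IF@1 ID@2 stall=0 (-) EX@3 MEM@4 WB@5
I1 mul r2 <- r3,r4: IF@2 ID@3 stall=0 (-) EX@4 MEM@5 WB@6
I2 mul r3 <- r2,r3: IF@3 ID@4 stall=2 (RAW on I1.r2 (WB@6)) EX@7 MEM@8 WB@9
I3 sub r5 <- r1,r3: IF@4 ID@7 stall=2 (RAW on I2.r3 (WB@9)) EX@10 MEM@11 WB@12
I4 sub r2 <- r3,r4: IF@7 ID@10 stall=0 (-) EX@11 MEM@12 WB@13
I5 sub r3 <- r2,r2: IF@10 ID@11 stall=2 (RAW on I4.r2 (WB@13)) EX@14 MEM@15 WB@16

Answer: 5 6 9 12 13 16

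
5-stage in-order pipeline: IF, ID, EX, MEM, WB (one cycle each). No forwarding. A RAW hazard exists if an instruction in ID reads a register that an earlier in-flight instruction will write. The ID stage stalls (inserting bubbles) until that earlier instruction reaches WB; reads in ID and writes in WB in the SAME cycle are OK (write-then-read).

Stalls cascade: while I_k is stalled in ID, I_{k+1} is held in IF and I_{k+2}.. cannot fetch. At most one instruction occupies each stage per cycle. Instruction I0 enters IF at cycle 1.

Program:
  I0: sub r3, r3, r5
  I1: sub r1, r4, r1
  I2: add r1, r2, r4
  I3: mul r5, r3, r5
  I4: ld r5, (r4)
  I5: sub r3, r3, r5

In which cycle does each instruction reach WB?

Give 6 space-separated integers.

I0 sub r3 <- r3,r5: IF@1 ID@2 stall=0 (-) EX@3 MEM@4 WB@5
I1 sub r1 <- r4,r1: IF@2 ID@3 stall=0 (-) EX@4 MEM@5 WB@6
I2 add r1 <- r2,r4: IF@3 ID@4 stall=0 (-) EX@5 MEM@6 WB@7
I3 mul r5 <- r3,r5: IF@4 ID@5 stall=0 (-) EX@6 MEM@7 WB@8
I4 ld r5 <- r4: IF@5 ID@6 stall=0 (-) EX@7 MEM@8 WB@9
I5 sub r3 <- r3,r5: IF@6 ID@7 stall=2 (RAW on I4.r5 (WB@9)) EX@10 MEM@11 WB@12

Answer: 5 6 7 8 9 12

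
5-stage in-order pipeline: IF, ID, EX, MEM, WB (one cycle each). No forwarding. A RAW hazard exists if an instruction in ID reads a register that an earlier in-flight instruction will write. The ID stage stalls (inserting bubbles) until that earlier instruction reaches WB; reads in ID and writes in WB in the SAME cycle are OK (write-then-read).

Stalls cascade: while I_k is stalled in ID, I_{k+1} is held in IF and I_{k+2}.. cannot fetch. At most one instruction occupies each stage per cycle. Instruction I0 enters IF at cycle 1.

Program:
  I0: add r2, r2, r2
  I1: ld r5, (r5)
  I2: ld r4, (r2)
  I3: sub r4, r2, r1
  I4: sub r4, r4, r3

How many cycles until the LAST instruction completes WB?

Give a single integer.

I0 add r2 <- r2,r2: IF@1 ID@2 stall=0 (-) EX@3 MEM@4 WB@5
I1 ld r5 <- r5: IF@2 ID@3 stall=0 (-) EX@4 MEM@5 WB@6
I2 ld r4 <- r2: IF@3 ID@4 stall=1 (RAW on I0.r2 (WB@5)) EX@6 MEM@7 WB@8
I3 sub r4 <- r2,r1: IF@4 ID@6 stall=0 (-) EX@7 MEM@8 WB@9
I4 sub r4 <- r4,r3: IF@6 ID@7 stall=2 (RAW on I3.r4 (WB@9)) EX@10 MEM@11 WB@12

Answer: 12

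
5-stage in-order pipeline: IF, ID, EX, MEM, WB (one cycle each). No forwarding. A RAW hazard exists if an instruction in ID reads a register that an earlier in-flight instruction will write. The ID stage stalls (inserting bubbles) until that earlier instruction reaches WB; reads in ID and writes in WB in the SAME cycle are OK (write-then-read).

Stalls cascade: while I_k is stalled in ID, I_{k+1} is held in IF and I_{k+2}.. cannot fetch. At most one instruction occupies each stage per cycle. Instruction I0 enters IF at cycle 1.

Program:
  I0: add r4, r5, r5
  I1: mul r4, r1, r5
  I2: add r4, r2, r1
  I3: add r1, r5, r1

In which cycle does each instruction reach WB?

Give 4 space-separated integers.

Answer: 5 6 7 8

Derivation:
I0 add r4 <- r5,r5: IF@1 ID@2 stall=0 (-) EX@3 MEM@4 WB@5
I1 mul r4 <- r1,r5: IF@2 ID@3 stall=0 (-) EX@4 MEM@5 WB@6
I2 add r4 <- r2,r1: IF@3 ID@4 stall=0 (-) EX@5 MEM@6 WB@7
I3 add r1 <- r5,r1: IF@4 ID@5 stall=0 (-) EX@6 MEM@7 WB@8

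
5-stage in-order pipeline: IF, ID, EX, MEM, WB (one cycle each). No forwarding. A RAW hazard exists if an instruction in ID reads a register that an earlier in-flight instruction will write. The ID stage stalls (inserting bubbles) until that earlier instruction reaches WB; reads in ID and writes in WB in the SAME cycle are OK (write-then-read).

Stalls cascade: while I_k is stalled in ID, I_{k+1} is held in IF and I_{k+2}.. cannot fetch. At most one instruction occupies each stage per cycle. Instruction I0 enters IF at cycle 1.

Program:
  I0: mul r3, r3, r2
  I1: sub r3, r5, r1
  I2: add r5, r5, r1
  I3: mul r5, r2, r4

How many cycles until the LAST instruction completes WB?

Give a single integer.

I0 mul r3 <- r3,r2: IF@1 ID@2 stall=0 (-) EX@3 MEM@4 WB@5
I1 sub r3 <- r5,r1: IF@2 ID@3 stall=0 (-) EX@4 MEM@5 WB@6
I2 add r5 <- r5,r1: IF@3 ID@4 stall=0 (-) EX@5 MEM@6 WB@7
I3 mul r5 <- r2,r4: IF@4 ID@5 stall=0 (-) EX@6 MEM@7 WB@8

Answer: 8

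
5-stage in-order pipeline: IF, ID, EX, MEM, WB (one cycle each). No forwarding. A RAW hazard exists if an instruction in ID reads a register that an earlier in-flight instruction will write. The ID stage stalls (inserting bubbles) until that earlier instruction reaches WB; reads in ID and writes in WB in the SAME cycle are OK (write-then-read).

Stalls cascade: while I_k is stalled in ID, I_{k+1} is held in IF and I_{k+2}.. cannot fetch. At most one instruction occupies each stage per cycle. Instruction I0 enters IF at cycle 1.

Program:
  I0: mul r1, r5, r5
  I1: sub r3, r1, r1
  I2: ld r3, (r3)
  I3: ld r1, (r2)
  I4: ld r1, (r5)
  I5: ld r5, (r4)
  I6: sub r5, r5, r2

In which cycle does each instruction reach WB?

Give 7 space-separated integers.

I0 mul r1 <- r5,r5: IF@1 ID@2 stall=0 (-) EX@3 MEM@4 WB@5
I1 sub r3 <- r1,r1: IF@2 ID@3 stall=2 (RAW on I0.r1 (WB@5)) EX@6 MEM@7 WB@8
I2 ld r3 <- r3: IF@3 ID@6 stall=2 (RAW on I1.r3 (WB@8)) EX@9 MEM@10 WB@11
I3 ld r1 <- r2: IF@6 ID@9 stall=0 (-) EX@10 MEM@11 WB@12
I4 ld r1 <- r5: IF@9 ID@10 stall=0 (-) EX@11 MEM@12 WB@13
I5 ld r5 <- r4: IF@10 ID@11 stall=0 (-) EX@12 MEM@13 WB@14
I6 sub r5 <- r5,r2: IF@11 ID@12 stall=2 (RAW on I5.r5 (WB@14)) EX@15 MEM@16 WB@17

Answer: 5 8 11 12 13 14 17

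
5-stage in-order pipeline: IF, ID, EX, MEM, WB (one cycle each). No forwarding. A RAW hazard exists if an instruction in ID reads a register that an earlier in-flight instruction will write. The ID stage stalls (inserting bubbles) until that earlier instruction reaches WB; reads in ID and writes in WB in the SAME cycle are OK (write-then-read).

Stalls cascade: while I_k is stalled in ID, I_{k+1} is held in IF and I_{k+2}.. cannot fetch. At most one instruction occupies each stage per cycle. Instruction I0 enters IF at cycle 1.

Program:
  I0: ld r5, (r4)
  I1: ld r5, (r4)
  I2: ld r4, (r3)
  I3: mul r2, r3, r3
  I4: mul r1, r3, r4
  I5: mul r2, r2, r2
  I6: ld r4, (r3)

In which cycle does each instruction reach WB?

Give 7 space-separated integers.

I0 ld r5 <- r4: IF@1 ID@2 stall=0 (-) EX@3 MEM@4 WB@5
I1 ld r5 <- r4: IF@2 ID@3 stall=0 (-) EX@4 MEM@5 WB@6
I2 ld r4 <- r3: IF@3 ID@4 stall=0 (-) EX@5 MEM@6 WB@7
I3 mul r2 <- r3,r3: IF@4 ID@5 stall=0 (-) EX@6 MEM@7 WB@8
I4 mul r1 <- r3,r4: IF@5 ID@6 stall=1 (RAW on I2.r4 (WB@7)) EX@8 MEM@9 WB@10
I5 mul r2 <- r2,r2: IF@6 ID@8 stall=0 (-) EX@9 MEM@10 WB@11
I6 ld r4 <- r3: IF@8 ID@9 stall=0 (-) EX@10 MEM@11 WB@12

Answer: 5 6 7 8 10 11 12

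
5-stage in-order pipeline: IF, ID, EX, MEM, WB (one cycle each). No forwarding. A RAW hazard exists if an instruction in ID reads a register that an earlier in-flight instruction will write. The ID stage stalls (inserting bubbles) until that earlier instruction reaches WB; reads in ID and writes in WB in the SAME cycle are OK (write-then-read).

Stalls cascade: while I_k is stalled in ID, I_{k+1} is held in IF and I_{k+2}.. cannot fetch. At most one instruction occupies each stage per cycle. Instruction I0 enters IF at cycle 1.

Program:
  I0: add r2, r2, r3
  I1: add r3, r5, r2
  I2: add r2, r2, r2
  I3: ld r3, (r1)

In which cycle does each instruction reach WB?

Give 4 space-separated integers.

Answer: 5 8 9 10

Derivation:
I0 add r2 <- r2,r3: IF@1 ID@2 stall=0 (-) EX@3 MEM@4 WB@5
I1 add r3 <- r5,r2: IF@2 ID@3 stall=2 (RAW on I0.r2 (WB@5)) EX@6 MEM@7 WB@8
I2 add r2 <- r2,r2: IF@3 ID@6 stall=0 (-) EX@7 MEM@8 WB@9
I3 ld r3 <- r1: IF@6 ID@7 stall=0 (-) EX@8 MEM@9 WB@10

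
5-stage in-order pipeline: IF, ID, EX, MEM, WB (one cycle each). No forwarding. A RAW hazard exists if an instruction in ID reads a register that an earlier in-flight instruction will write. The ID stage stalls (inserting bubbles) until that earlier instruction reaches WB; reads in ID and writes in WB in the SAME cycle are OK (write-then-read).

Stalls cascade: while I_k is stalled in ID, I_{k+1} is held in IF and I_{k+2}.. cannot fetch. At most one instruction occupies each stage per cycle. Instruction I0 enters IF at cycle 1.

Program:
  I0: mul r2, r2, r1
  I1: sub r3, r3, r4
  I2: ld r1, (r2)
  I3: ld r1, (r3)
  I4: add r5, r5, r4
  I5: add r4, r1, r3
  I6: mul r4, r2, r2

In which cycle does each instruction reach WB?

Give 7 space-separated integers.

I0 mul r2 <- r2,r1: IF@1 ID@2 stall=0 (-) EX@3 MEM@4 WB@5
I1 sub r3 <- r3,r4: IF@2 ID@3 stall=0 (-) EX@4 MEM@5 WB@6
I2 ld r1 <- r2: IF@3 ID@4 stall=1 (RAW on I0.r2 (WB@5)) EX@6 MEM@7 WB@8
I3 ld r1 <- r3: IF@4 ID@6 stall=0 (-) EX@7 MEM@8 WB@9
I4 add r5 <- r5,r4: IF@6 ID@7 stall=0 (-) EX@8 MEM@9 WB@10
I5 add r4 <- r1,r3: IF@7 ID@8 stall=1 (RAW on I3.r1 (WB@9)) EX@10 MEM@11 WB@12
I6 mul r4 <- r2,r2: IF@8 ID@10 stall=0 (-) EX@11 MEM@12 WB@13

Answer: 5 6 8 9 10 12 13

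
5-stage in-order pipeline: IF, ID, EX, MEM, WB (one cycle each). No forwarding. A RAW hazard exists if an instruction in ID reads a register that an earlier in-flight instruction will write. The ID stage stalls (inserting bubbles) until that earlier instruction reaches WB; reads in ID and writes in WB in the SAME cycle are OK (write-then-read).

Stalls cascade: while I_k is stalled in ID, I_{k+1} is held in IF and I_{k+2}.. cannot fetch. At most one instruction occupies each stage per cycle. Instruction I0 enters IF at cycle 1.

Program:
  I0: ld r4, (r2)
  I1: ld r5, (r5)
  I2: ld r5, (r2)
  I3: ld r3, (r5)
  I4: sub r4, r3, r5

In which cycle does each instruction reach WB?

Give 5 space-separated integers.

I0 ld r4 <- r2: IF@1 ID@2 stall=0 (-) EX@3 MEM@4 WB@5
I1 ld r5 <- r5: IF@2 ID@3 stall=0 (-) EX@4 MEM@5 WB@6
I2 ld r5 <- r2: IF@3 ID@4 stall=0 (-) EX@5 MEM@6 WB@7
I3 ld r3 <- r5: IF@4 ID@5 stall=2 (RAW on I2.r5 (WB@7)) EX@8 MEM@9 WB@10
I4 sub r4 <- r3,r5: IF@5 ID@8 stall=2 (RAW on I3.r3 (WB@10)) EX@11 MEM@12 WB@13

Answer: 5 6 7 10 13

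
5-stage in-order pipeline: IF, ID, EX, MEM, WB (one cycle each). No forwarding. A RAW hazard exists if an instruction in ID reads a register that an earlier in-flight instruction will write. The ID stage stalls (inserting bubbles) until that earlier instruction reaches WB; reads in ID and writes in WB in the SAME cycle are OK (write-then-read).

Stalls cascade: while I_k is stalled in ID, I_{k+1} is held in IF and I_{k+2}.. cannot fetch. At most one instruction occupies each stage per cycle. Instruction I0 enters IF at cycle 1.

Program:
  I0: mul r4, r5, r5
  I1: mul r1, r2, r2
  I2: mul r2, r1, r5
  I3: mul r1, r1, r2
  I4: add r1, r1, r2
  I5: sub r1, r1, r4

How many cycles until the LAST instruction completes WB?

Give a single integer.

Answer: 18

Derivation:
I0 mul r4 <- r5,r5: IF@1 ID@2 stall=0 (-) EX@3 MEM@4 WB@5
I1 mul r1 <- r2,r2: IF@2 ID@3 stall=0 (-) EX@4 MEM@5 WB@6
I2 mul r2 <- r1,r5: IF@3 ID@4 stall=2 (RAW on I1.r1 (WB@6)) EX@7 MEM@8 WB@9
I3 mul r1 <- r1,r2: IF@4 ID@7 stall=2 (RAW on I2.r2 (WB@9)) EX@10 MEM@11 WB@12
I4 add r1 <- r1,r2: IF@7 ID@10 stall=2 (RAW on I3.r1 (WB@12)) EX@13 MEM@14 WB@15
I5 sub r1 <- r1,r4: IF@10 ID@13 stall=2 (RAW on I4.r1 (WB@15)) EX@16 MEM@17 WB@18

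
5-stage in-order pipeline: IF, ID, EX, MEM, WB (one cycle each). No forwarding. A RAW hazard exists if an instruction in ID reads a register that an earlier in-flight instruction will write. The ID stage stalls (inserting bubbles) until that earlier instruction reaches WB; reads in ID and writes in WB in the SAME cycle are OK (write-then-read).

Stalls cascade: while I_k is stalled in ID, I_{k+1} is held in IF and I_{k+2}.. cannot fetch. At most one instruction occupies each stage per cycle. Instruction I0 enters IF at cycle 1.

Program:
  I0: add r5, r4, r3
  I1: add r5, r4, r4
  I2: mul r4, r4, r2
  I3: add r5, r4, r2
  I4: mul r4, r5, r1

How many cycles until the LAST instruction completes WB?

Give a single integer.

Answer: 13

Derivation:
I0 add r5 <- r4,r3: IF@1 ID@2 stall=0 (-) EX@3 MEM@4 WB@5
I1 add r5 <- r4,r4: IF@2 ID@3 stall=0 (-) EX@4 MEM@5 WB@6
I2 mul r4 <- r4,r2: IF@3 ID@4 stall=0 (-) EX@5 MEM@6 WB@7
I3 add r5 <- r4,r2: IF@4 ID@5 stall=2 (RAW on I2.r4 (WB@7)) EX@8 MEM@9 WB@10
I4 mul r4 <- r5,r1: IF@5 ID@8 stall=2 (RAW on I3.r5 (WB@10)) EX@11 MEM@12 WB@13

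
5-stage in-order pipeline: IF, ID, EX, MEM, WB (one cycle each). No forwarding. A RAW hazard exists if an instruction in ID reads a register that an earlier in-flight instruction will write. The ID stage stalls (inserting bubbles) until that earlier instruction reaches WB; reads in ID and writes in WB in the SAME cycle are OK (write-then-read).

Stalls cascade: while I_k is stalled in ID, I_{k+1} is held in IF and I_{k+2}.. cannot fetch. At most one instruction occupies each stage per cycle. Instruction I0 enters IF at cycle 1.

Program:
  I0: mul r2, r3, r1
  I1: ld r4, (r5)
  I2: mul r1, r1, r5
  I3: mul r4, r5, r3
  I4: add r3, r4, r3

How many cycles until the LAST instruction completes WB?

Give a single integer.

Answer: 11

Derivation:
I0 mul r2 <- r3,r1: IF@1 ID@2 stall=0 (-) EX@3 MEM@4 WB@5
I1 ld r4 <- r5: IF@2 ID@3 stall=0 (-) EX@4 MEM@5 WB@6
I2 mul r1 <- r1,r5: IF@3 ID@4 stall=0 (-) EX@5 MEM@6 WB@7
I3 mul r4 <- r5,r3: IF@4 ID@5 stall=0 (-) EX@6 MEM@7 WB@8
I4 add r3 <- r4,r3: IF@5 ID@6 stall=2 (RAW on I3.r4 (WB@8)) EX@9 MEM@10 WB@11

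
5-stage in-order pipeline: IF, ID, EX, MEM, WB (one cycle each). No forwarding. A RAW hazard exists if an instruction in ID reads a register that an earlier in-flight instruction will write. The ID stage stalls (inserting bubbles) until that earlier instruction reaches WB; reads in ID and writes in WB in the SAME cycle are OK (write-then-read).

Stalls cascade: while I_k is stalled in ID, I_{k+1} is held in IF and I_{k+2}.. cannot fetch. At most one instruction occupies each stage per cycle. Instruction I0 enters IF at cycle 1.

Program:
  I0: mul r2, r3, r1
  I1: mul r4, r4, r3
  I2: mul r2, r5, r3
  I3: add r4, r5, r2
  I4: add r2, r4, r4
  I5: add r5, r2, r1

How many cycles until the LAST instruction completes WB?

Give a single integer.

Answer: 16

Derivation:
I0 mul r2 <- r3,r1: IF@1 ID@2 stall=0 (-) EX@3 MEM@4 WB@5
I1 mul r4 <- r4,r3: IF@2 ID@3 stall=0 (-) EX@4 MEM@5 WB@6
I2 mul r2 <- r5,r3: IF@3 ID@4 stall=0 (-) EX@5 MEM@6 WB@7
I3 add r4 <- r5,r2: IF@4 ID@5 stall=2 (RAW on I2.r2 (WB@7)) EX@8 MEM@9 WB@10
I4 add r2 <- r4,r4: IF@5 ID@8 stall=2 (RAW on I3.r4 (WB@10)) EX@11 MEM@12 WB@13
I5 add r5 <- r2,r1: IF@8 ID@11 stall=2 (RAW on I4.r2 (WB@13)) EX@14 MEM@15 WB@16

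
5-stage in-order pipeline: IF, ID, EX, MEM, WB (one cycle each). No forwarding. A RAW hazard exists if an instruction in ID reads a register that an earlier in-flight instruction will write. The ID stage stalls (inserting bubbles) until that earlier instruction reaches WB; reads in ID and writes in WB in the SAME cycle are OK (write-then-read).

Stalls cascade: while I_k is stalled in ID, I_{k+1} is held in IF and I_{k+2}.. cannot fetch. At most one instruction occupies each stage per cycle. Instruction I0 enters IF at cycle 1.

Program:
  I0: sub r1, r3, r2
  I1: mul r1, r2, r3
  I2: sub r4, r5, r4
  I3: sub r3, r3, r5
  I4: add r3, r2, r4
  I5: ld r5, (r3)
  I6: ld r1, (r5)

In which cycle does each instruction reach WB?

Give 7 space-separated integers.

Answer: 5 6 7 8 10 13 16

Derivation:
I0 sub r1 <- r3,r2: IF@1 ID@2 stall=0 (-) EX@3 MEM@4 WB@5
I1 mul r1 <- r2,r3: IF@2 ID@3 stall=0 (-) EX@4 MEM@5 WB@6
I2 sub r4 <- r5,r4: IF@3 ID@4 stall=0 (-) EX@5 MEM@6 WB@7
I3 sub r3 <- r3,r5: IF@4 ID@5 stall=0 (-) EX@6 MEM@7 WB@8
I4 add r3 <- r2,r4: IF@5 ID@6 stall=1 (RAW on I2.r4 (WB@7)) EX@8 MEM@9 WB@10
I5 ld r5 <- r3: IF@6 ID@8 stall=2 (RAW on I4.r3 (WB@10)) EX@11 MEM@12 WB@13
I6 ld r1 <- r5: IF@8 ID@11 stall=2 (RAW on I5.r5 (WB@13)) EX@14 MEM@15 WB@16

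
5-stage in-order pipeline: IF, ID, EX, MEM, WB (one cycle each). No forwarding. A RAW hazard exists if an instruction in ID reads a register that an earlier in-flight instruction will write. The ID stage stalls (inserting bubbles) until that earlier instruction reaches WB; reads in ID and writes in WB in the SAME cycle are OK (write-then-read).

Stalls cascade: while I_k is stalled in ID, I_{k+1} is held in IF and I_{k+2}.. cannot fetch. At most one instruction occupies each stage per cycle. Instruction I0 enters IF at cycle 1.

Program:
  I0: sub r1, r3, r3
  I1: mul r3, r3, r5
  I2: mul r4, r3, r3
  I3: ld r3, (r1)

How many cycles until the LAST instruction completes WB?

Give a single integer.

I0 sub r1 <- r3,r3: IF@1 ID@2 stall=0 (-) EX@3 MEM@4 WB@5
I1 mul r3 <- r3,r5: IF@2 ID@3 stall=0 (-) EX@4 MEM@5 WB@6
I2 mul r4 <- r3,r3: IF@3 ID@4 stall=2 (RAW on I1.r3 (WB@6)) EX@7 MEM@8 WB@9
I3 ld r3 <- r1: IF@4 ID@7 stall=0 (-) EX@8 MEM@9 WB@10

Answer: 10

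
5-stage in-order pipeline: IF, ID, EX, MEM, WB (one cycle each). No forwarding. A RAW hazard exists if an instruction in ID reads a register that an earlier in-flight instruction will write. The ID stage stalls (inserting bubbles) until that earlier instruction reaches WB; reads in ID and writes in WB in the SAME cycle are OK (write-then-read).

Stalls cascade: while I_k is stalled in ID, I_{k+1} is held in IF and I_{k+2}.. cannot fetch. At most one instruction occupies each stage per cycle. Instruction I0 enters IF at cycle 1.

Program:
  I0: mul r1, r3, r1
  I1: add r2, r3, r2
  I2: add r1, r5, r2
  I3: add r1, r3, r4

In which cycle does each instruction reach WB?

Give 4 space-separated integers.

Answer: 5 6 9 10

Derivation:
I0 mul r1 <- r3,r1: IF@1 ID@2 stall=0 (-) EX@3 MEM@4 WB@5
I1 add r2 <- r3,r2: IF@2 ID@3 stall=0 (-) EX@4 MEM@5 WB@6
I2 add r1 <- r5,r2: IF@3 ID@4 stall=2 (RAW on I1.r2 (WB@6)) EX@7 MEM@8 WB@9
I3 add r1 <- r3,r4: IF@4 ID@7 stall=0 (-) EX@8 MEM@9 WB@10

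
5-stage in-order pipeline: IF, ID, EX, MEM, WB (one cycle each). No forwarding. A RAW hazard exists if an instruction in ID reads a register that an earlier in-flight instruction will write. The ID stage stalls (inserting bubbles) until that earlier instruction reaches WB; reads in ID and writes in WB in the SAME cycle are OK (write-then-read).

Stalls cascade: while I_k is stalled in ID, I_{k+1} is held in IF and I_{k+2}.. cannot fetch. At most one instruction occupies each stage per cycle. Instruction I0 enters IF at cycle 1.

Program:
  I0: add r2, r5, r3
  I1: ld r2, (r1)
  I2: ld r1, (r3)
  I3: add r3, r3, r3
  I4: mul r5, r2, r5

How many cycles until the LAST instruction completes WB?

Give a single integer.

Answer: 9

Derivation:
I0 add r2 <- r5,r3: IF@1 ID@2 stall=0 (-) EX@3 MEM@4 WB@5
I1 ld r2 <- r1: IF@2 ID@3 stall=0 (-) EX@4 MEM@5 WB@6
I2 ld r1 <- r3: IF@3 ID@4 stall=0 (-) EX@5 MEM@6 WB@7
I3 add r3 <- r3,r3: IF@4 ID@5 stall=0 (-) EX@6 MEM@7 WB@8
I4 mul r5 <- r2,r5: IF@5 ID@6 stall=0 (-) EX@7 MEM@8 WB@9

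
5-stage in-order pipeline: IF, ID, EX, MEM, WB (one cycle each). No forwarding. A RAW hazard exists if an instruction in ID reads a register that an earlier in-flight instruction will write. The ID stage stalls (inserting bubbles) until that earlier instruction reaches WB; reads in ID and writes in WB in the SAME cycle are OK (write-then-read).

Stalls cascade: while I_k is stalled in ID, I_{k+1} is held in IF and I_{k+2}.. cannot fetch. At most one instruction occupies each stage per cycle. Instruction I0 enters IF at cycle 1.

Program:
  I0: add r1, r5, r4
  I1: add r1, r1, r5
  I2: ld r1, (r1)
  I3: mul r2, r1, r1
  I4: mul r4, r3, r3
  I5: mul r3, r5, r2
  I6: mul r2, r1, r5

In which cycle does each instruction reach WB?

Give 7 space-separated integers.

Answer: 5 8 11 14 15 17 18

Derivation:
I0 add r1 <- r5,r4: IF@1 ID@2 stall=0 (-) EX@3 MEM@4 WB@5
I1 add r1 <- r1,r5: IF@2 ID@3 stall=2 (RAW on I0.r1 (WB@5)) EX@6 MEM@7 WB@8
I2 ld r1 <- r1: IF@3 ID@6 stall=2 (RAW on I1.r1 (WB@8)) EX@9 MEM@10 WB@11
I3 mul r2 <- r1,r1: IF@6 ID@9 stall=2 (RAW on I2.r1 (WB@11)) EX@12 MEM@13 WB@14
I4 mul r4 <- r3,r3: IF@9 ID@12 stall=0 (-) EX@13 MEM@14 WB@15
I5 mul r3 <- r5,r2: IF@12 ID@13 stall=1 (RAW on I3.r2 (WB@14)) EX@15 MEM@16 WB@17
I6 mul r2 <- r1,r5: IF@13 ID@15 stall=0 (-) EX@16 MEM@17 WB@18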